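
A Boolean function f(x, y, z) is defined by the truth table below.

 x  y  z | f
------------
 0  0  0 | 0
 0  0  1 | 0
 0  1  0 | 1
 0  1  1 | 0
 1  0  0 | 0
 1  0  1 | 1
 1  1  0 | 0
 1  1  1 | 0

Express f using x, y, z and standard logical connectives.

f(x, y, z) = ((NOT x AND y) AND NOT z) OR ((x AND NOT y) AND z)

Collect the rows where f=1 — (0,1,0), (1,0,1) — and write one minterm per row: ¬x·y·¬z, x·¬y·z. Their union (logical OR) reproduces the table exactly.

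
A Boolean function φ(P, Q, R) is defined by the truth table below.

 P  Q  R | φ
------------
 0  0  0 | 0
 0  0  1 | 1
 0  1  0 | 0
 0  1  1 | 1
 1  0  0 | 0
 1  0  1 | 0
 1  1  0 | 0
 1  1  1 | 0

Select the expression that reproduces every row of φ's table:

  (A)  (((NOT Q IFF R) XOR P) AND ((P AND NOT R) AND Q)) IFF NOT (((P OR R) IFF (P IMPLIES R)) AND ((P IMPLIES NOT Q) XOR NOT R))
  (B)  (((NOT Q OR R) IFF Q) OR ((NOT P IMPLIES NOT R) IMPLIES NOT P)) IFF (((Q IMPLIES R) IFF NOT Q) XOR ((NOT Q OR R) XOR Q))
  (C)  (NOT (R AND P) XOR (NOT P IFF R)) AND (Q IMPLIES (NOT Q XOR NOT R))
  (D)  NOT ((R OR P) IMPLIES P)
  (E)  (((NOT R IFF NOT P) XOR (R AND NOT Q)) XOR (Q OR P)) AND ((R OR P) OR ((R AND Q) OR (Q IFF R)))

D

(A) fails at (1,0,1): the formula yields 1, φ is 0.
(B) fails at (0,0,1): the formula yields 0, φ is 1.
(C) fails at (0,0,0): the formula yields 1, φ is 0.
(E) fails at (0,0,0): the formula yields 1, φ is 0.
That leaves (D). Evaluating it on every row reproduces the table of φ exactly.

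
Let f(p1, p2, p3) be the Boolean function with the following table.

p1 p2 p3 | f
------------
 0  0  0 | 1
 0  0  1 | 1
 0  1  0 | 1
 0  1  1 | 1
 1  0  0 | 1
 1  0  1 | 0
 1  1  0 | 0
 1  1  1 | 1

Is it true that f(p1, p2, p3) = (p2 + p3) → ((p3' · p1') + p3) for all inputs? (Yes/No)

No

Evaluate (p2 + p3) → ((p3' · p1') + p3) on each row and compare to f:
  p1=0, p2=0, p3=0: formula gives 1, f = 1 ✓
  p1=0, p2=0, p3=1: formula gives 1, f = 1 ✓
  p1=0, p2=1, p3=0: formula gives 1, f = 1 ✓
  p1=0, p2=1, p3=1: formula gives 1, f = 1 ✓
  p1=1, p2=0, p3=0: formula gives 1, f = 1 ✓
  p1=1, p2=0, p3=1: formula gives 1, but f = 0 ✗
Row (1,0,1) is a counterexample, so the formula is not equivalent to f.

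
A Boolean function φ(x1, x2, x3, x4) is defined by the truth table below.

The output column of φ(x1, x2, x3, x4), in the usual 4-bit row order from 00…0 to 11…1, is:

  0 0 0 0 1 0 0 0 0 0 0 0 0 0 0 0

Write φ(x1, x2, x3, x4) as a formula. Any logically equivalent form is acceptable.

Only row (0,1,0,0) gives 1. That row's minterm ¬x1·x2·¬x3·¬x4 is φ directly.

φ(x1, x2, x3, x4) = ((NOT x1 AND x2) AND NOT x3) AND NOT x4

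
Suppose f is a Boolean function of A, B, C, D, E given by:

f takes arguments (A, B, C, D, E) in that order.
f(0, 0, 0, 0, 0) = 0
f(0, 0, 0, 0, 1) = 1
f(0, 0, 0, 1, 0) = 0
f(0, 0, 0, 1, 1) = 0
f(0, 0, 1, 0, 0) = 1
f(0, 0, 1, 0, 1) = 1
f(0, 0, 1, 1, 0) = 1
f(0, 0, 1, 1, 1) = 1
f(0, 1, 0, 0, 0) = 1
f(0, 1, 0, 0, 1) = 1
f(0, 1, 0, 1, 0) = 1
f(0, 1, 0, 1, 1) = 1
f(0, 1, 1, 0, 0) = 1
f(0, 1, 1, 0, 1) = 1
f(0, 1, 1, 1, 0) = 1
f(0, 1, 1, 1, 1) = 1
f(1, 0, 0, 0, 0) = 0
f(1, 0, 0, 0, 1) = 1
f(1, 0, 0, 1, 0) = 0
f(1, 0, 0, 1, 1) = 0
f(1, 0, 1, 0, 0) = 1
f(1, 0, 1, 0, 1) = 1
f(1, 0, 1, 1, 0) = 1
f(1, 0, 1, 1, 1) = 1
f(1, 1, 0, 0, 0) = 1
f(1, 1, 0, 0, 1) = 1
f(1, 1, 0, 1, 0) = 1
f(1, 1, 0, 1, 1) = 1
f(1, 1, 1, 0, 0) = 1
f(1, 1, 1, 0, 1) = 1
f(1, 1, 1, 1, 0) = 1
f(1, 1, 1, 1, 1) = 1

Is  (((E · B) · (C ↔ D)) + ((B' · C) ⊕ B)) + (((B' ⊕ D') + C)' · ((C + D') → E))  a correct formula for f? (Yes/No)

Test each input against both f and the formula:
  A=0, B=0, C=0, D=0, E=0: formula gives 0, f = 0 ✓
  A=0, B=0, C=0, D=0, E=1: formula gives 1, f = 1 ✓
  A=0, B=0, C=0, D=1, E=0: formula gives 0, f = 0 ✓
  A=0, B=0, C=0, D=1, E=1: formula gives 0, f = 0 ✓
  …and likewise for the remaining 28 rows.
All 32 rows match — the expression computes f exactly.

Yes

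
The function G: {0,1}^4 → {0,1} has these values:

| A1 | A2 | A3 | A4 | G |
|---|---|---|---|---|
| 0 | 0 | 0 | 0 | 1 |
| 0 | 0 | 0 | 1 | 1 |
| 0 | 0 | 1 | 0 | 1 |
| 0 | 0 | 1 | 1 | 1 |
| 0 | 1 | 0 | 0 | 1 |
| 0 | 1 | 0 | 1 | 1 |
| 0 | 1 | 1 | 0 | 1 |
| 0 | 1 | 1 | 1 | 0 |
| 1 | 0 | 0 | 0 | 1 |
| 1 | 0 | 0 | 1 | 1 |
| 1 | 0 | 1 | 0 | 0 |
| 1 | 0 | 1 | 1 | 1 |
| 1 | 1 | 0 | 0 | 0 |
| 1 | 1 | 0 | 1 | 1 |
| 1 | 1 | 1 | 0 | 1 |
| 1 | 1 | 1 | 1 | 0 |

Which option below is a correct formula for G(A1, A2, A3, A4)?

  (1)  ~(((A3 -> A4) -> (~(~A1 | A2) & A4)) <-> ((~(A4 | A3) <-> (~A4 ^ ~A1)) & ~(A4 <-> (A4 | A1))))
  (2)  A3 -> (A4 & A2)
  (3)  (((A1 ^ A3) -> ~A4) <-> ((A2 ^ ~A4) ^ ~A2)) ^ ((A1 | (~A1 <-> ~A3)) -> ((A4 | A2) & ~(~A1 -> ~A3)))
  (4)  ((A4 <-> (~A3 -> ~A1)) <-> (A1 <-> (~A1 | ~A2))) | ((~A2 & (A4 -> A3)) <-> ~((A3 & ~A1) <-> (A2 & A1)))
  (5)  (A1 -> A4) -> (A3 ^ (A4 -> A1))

(1) fails at (0,0,0,0): the formula yields 0, G is 1.
(2) fails at (0,0,1,0): the formula yields 0, G is 1.
(3) fails at (0,0,0,0): the formula yields 0, G is 1.
(5) fails at (0,0,0,1): the formula yields 0, G is 1.
That leaves (4). Evaluating it on every row reproduces the table of G exactly.

4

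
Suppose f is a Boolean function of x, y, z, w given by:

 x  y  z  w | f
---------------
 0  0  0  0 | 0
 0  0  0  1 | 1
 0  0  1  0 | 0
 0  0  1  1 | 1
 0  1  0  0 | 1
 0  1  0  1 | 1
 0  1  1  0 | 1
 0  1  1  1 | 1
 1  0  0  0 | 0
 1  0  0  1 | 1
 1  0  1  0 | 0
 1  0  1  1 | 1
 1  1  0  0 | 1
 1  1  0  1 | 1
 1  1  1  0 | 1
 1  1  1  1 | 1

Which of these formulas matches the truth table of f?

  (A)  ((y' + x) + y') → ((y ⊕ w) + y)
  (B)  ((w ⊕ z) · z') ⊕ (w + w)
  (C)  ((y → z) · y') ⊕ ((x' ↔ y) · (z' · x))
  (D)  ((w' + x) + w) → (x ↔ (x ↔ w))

A

(B): at (0,0,0,1) it gives 0, but f = 1 — eliminated.
(C): at (0,0,0,0) it gives 1, but f = 0 — eliminated.
(D): at (0,1,0,0) it gives 0, but f = 1 — eliminated.
Only (A) survives; checking it on all 16 rows confirms it matches f.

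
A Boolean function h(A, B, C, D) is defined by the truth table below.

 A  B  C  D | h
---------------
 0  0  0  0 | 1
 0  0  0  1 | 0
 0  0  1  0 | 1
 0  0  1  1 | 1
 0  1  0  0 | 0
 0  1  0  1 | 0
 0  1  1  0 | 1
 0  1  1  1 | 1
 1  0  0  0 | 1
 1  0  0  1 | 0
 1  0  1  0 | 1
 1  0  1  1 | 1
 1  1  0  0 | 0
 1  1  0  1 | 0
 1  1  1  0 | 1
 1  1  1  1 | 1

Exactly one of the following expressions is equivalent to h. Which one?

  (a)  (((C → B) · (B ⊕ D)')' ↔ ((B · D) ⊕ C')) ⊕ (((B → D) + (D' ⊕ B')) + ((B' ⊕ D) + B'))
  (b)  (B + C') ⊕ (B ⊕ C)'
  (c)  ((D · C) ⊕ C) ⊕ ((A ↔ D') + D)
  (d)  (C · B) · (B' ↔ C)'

(b) disagrees with h on (0,0,0,0) (formula → 0, table → 1); rule it out.
(c) disagrees with h on (0,0,0,0) (formula → 0, table → 1); rule it out.
(d) disagrees with h on (0,0,0,0) (formula → 0, table → 1); rule it out.
Only (a) survives; checking it on all 16 rows confirms it matches h.

a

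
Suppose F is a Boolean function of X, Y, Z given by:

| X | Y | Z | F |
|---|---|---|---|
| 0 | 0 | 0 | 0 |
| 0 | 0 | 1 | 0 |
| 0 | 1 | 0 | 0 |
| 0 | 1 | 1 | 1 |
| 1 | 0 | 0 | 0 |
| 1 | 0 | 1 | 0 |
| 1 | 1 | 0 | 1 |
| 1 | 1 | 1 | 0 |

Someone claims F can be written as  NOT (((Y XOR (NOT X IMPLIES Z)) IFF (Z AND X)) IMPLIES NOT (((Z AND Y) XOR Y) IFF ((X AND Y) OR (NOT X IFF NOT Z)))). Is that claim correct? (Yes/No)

Yes

Check the formula against F row by row:
  X=0, Y=0, Z=0: formula gives 0, F = 0 ✓
  X=0, Y=0, Z=1: formula gives 0, F = 0 ✓
  X=0, Y=1, Z=0: formula gives 0, F = 0 ✓
  X=0, Y=1, Z=1: formula gives 1, F = 1 ✓
  X=1, Y=0, Z=0: formula gives 0, F = 0 ✓
  …and likewise for the remaining 3 rows.
All 8 rows match — the expression computes F exactly.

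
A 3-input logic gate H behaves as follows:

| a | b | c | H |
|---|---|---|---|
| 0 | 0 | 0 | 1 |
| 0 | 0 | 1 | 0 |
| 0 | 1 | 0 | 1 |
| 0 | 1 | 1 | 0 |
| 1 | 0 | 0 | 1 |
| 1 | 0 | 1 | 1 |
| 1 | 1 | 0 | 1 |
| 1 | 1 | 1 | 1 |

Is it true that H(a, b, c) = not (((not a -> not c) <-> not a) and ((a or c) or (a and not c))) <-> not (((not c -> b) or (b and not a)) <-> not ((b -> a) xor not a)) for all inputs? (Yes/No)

Check the formula against H row by row:
  a=0, b=0, c=0: formula gives 1, H = 1 ✓
  a=0, b=0, c=1: formula gives 0, H = 0 ✓
  a=0, b=1, c=0: formula gives 1, H = 1 ✓
  a=0, b=1, c=1: formula gives 1, but H = 0 ✗
Row (0,1,1) is a counterexample, so the formula is not equivalent to H.

No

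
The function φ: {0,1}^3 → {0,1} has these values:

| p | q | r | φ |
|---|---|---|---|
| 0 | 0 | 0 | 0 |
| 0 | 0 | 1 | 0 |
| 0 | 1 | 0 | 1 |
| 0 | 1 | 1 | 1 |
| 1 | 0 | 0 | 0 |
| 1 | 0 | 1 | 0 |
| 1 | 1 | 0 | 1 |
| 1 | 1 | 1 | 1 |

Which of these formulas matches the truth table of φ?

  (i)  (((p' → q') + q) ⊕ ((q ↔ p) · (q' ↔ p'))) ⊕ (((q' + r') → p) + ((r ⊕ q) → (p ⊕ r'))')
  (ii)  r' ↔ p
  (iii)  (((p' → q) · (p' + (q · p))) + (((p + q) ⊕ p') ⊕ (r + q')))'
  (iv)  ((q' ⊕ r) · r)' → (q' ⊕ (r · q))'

iv

(i) fails at (0,0,1): the formula yields 1, φ is 0.
(ii) fails at (0,0,1): the formula yields 1, φ is 0.
(iii) fails at (0,0,0): the formula yields 1, φ is 0.
That leaves (iv). Evaluating it on every row reproduces the table of φ exactly.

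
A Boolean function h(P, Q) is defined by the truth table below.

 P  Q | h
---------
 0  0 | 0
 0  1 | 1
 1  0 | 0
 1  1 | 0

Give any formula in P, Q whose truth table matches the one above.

Only row (0,1) gives 1. That row's minterm ¬P·Q is h directly.

h(P, Q) = ~P & Q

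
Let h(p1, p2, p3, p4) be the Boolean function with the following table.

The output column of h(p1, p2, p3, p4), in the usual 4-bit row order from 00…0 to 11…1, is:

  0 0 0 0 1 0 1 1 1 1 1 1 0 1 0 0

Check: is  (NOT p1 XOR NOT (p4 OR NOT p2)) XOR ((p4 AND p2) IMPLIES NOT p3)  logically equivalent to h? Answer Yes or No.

Check the formula against h row by row:
  p1=0, p2=0, p3=0, p4=0: formula gives 0, h = 0 ✓
  p1=0, p2=0, p3=0, p4=1: formula gives 0, h = 0 ✓
  p1=0, p2=0, p3=1, p4=0: formula gives 0, h = 0 ✓
  p1=0, p2=0, p3=1, p4=1: formula gives 0, h = 0 ✓
  … (the remaining 12 rows also agree.)
No disagreement on any input; they are logically equivalent.

Yes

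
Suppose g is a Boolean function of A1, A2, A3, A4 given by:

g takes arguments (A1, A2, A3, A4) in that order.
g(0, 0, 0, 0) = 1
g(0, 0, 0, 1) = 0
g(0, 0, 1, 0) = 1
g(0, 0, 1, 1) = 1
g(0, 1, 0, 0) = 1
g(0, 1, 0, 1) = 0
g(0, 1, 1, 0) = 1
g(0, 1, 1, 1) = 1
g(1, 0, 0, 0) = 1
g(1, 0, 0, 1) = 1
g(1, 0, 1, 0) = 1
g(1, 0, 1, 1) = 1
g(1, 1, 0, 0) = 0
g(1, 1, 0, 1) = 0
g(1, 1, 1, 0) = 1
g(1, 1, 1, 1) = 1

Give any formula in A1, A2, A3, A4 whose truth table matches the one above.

g(A1, A2, A3, A4) = ~((((((~A1 & ~A2) & ~A3) & A4) | (((~A1 & A2) & ~A3) & A4)) | (((A1 & A2) & ~A3) & ~A4)) | (((A1 & A2) & ~A3) & A4))

There are just 4 zero rows: (0,0,0,1), (0,1,0,1), (1,1,0,0), (1,1,0,1). Their minterms are ¬A1·¬A2·¬A3·A4, ¬A1·A2·¬A3·A4, A1·A2·¬A3·¬A4, A1·A2·¬A3·A4; the OR of those covers precisely the 0-outputs, and negating it yields g.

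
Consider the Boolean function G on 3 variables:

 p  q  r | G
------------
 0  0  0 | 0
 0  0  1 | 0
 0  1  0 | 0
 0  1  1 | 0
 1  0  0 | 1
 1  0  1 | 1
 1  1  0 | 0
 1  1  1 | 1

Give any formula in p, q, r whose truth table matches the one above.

G(p, q, r) = (((p AND NOT q) AND NOT r) OR ((p AND NOT q) AND r)) OR ((p AND q) AND r)

The 1-rows are (1,0,0), (1,0,1), (1,1,1). Each contributes one minterm — p·¬q·¬r; p·¬q·r; p·q·r — and their disjunction is a sum-of-products form of G.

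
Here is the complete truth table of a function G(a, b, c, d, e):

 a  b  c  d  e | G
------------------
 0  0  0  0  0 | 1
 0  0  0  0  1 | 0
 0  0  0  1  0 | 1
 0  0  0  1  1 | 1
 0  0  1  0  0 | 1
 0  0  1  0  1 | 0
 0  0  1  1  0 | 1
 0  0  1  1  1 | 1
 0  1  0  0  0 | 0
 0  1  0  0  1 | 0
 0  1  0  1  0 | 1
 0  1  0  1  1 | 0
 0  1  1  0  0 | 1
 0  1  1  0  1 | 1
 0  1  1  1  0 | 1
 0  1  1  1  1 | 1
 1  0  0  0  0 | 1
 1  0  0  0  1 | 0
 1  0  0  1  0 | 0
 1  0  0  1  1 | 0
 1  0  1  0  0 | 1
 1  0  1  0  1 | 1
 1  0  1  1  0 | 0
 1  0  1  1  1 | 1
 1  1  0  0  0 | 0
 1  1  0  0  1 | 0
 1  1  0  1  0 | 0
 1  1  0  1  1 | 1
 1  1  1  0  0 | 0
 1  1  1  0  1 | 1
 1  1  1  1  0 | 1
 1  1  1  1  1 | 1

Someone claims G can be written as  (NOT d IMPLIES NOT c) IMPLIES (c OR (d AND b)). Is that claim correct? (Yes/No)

No

Test each input against both G and the formula:
  a=0, b=0, c=0, d=0, e=0: formula gives 0, but G = 1 ✗
A single disagreement suffices: at (0,0,0,0,0) they differ, so the formula does not compute G.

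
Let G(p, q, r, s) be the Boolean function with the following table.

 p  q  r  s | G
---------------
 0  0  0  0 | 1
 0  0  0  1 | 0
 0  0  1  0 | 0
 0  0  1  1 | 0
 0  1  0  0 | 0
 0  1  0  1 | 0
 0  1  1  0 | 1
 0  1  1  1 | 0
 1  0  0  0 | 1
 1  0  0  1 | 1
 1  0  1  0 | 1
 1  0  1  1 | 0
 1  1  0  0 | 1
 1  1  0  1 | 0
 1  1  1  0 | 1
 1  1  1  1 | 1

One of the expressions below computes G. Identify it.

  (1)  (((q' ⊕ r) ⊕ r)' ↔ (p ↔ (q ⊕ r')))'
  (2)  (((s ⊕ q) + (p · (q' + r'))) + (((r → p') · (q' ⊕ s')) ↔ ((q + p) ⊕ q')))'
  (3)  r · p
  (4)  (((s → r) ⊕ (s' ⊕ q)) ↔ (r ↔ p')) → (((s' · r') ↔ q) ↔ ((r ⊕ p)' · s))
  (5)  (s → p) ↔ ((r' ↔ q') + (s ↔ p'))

(1) disagrees with G on (0,0,0,0) (formula → 0, table → 1); rule it out.
(2) disagrees with G on (0,0,1,0) (formula → 1, table → 0); rule it out.
(3) disagrees with G on (0,0,0,0) (formula → 0, table → 1); rule it out.
(4) disagrees with G on (0,0,0,1) (formula → 1, table → 0); rule it out.
Only (5) survives; checking it on all 16 rows confirms it matches G.

5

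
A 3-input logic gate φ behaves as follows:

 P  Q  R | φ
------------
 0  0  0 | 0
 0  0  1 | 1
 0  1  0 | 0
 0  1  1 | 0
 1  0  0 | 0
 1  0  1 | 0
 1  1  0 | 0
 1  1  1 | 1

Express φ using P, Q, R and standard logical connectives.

Collect the rows where φ=1 — (0,0,1), (1,1,1) — and write one minterm per row: ¬P·¬Q·R, P·Q·R. Their union (logical OR) reproduces the table exactly.

φ(P, Q, R) = ((not P and not Q) and R) or ((P and Q) and R)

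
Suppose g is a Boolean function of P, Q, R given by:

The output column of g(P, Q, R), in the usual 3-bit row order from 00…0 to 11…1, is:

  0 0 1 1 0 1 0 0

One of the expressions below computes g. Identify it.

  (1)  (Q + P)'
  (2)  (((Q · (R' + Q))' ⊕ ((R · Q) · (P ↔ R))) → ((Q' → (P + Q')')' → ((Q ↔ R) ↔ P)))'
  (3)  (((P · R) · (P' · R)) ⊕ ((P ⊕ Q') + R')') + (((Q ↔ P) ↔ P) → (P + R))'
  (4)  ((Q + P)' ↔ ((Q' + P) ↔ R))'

3

(1) disagrees with g on (0,0,0) (formula → 1, table → 0); rule it out.
(2) disagrees with g on (0,0,0) (formula → 1, table → 0); rule it out.
(4) disagrees with g on (0,0,0) (formula → 1, table → 0); rule it out.
Only (3) survives; checking it on all 8 rows confirms it matches g.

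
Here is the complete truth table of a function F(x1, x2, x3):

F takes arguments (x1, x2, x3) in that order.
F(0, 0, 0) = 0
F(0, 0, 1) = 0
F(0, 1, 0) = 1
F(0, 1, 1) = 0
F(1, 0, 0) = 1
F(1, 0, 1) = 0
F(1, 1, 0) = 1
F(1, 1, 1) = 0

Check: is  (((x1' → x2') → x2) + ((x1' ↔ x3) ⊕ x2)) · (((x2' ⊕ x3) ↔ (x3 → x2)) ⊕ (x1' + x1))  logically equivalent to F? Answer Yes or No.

No

Check the formula against F row by row:
  x1=0, x2=0, x3=0: formula gives 0, F = 0 ✓
  x1=0, x2=0, x3=1: formula gives 0, F = 0 ✓
  x1=0, x2=1, x3=0: formula gives 1, F = 1 ✓
  x1=0, x2=1, x3=1: formula gives 0, F = 0 ✓
  x1=1, x2=0, x3=0: formula gives 0, but F = 1 ✗
A single disagreement suffices: at (1,0,0) they differ, so the formula does not compute F.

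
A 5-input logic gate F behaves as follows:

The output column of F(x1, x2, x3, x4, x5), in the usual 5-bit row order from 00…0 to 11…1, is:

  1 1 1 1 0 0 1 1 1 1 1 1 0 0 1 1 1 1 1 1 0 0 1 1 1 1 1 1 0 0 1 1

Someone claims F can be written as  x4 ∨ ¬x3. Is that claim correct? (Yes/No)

Yes

Check the formula against F row by row:
  x1=0, x2=0, x3=0, x4=0, x5=0: formula gives 1, F = 1 ✓
  x1=0, x2=0, x3=0, x4=0, x5=1: formula gives 1, F = 1 ✓
  x1=0, x2=0, x3=0, x4=1, x5=0: formula gives 1, F = 1 ✓
  x1=0, x2=0, x3=0, x4=1, x5=1: formula gives 1, F = 1 ✓
  …and likewise for the remaining 28 rows.
Every row agrees, so the formula is equivalent.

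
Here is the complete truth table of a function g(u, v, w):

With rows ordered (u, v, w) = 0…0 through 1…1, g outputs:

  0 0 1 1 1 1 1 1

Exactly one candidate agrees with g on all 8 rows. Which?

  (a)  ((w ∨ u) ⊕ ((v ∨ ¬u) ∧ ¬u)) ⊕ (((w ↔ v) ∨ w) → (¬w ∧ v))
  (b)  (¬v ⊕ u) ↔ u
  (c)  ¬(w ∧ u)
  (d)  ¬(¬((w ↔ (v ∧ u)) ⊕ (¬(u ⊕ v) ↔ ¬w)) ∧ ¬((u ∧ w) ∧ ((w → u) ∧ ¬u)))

d

(a) disagrees with g on (0,0,0) (formula → 1, table → 0); rule it out.
(b) disagrees with g on (1,0,0) (formula → 0, table → 1); rule it out.
(c) disagrees with g on (0,0,0) (formula → 1, table → 0); rule it out.
Only (d) survives; checking it on all 8 rows confirms it matches g.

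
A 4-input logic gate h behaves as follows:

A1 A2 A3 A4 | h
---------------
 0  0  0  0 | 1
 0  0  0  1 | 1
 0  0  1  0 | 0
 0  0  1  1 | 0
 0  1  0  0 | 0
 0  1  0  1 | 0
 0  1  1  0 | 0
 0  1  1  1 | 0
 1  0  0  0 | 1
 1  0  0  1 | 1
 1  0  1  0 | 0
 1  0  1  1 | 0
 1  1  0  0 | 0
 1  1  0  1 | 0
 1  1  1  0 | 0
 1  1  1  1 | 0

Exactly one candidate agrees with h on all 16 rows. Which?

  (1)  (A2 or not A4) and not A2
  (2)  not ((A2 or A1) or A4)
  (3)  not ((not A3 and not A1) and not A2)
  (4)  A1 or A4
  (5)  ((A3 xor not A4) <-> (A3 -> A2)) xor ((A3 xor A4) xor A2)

5

(1): at (0,0,0,1) it gives 0, but h = 1 — eliminated.
(2): at (0,0,0,1) it gives 0, but h = 1 — eliminated.
(3): at (0,0,0,0) it gives 0, but h = 1 — eliminated.
(4): at (0,0,0,0) it gives 0, but h = 1 — eliminated.
That leaves (5). Evaluating it on every row reproduces the table of h exactly.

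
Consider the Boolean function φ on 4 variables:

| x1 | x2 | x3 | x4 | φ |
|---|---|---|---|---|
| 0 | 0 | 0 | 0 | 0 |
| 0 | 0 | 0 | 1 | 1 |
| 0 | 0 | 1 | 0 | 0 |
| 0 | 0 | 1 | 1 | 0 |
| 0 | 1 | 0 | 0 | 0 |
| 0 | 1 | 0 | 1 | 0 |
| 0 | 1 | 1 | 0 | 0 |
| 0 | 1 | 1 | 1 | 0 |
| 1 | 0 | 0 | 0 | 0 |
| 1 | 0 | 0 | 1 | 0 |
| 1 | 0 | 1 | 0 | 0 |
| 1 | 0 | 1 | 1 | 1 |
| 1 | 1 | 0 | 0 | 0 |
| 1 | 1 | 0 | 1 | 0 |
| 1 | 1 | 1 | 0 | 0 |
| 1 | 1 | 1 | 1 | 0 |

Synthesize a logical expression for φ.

Collect the rows where φ=1 — (0,0,0,1), (1,0,1,1) — and write one minterm per row: ¬x1·¬x2·¬x3·x4, x1·¬x2·x3·x4. Their union (logical OR) reproduces the table exactly.

φ(x1, x2, x3, x4) = (((NOT x1 AND NOT x2) AND NOT x3) AND x4) OR (((x1 AND NOT x2) AND x3) AND x4)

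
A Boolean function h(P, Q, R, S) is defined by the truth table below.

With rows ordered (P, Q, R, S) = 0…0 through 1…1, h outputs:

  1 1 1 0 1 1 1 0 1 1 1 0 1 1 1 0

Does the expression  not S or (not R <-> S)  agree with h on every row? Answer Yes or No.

Evaluate not S or (not R <-> S) on each row and compare to h:
  P=0, Q=0, R=0, S=0: formula gives 1, h = 1 ✓
  P=0, Q=0, R=0, S=1: formula gives 1, h = 1 ✓
  P=0, Q=0, R=1, S=0: formula gives 1, h = 1 ✓
  P=0, Q=0, R=1, S=1: formula gives 0, h = 0 ✓
  …and likewise for the remaining 12 rows.
No disagreement on any input; they are logically equivalent.

Yes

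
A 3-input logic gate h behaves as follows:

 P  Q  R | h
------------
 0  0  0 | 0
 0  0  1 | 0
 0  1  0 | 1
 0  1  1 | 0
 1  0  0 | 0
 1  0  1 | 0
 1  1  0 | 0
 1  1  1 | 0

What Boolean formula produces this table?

h(P, Q, R) = (not P and Q) and not R

h is 1 on exactly one input, (0,1,0), whose minterm is ¬P·Q·¬R. So h is just that conjunction.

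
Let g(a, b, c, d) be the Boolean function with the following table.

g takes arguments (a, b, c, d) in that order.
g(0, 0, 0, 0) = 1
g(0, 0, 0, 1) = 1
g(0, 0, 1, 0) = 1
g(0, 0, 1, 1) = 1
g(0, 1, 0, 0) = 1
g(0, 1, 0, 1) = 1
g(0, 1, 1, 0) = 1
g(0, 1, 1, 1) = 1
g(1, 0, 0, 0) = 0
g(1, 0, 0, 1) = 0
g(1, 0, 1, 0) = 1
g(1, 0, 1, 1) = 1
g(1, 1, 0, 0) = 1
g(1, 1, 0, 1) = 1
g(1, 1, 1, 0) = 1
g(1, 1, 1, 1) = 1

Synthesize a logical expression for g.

There are just 2 zero rows: (1,0,0,0), (1,0,0,1). Their minterms are a·¬b·¬c·¬d, a·¬b·¬c·d; the OR of those covers precisely the 0-outputs, and negating it yields g.

g(a, b, c, d) = not ((((a and not b) and not c) and not d) or (((a and not b) and not c) and d))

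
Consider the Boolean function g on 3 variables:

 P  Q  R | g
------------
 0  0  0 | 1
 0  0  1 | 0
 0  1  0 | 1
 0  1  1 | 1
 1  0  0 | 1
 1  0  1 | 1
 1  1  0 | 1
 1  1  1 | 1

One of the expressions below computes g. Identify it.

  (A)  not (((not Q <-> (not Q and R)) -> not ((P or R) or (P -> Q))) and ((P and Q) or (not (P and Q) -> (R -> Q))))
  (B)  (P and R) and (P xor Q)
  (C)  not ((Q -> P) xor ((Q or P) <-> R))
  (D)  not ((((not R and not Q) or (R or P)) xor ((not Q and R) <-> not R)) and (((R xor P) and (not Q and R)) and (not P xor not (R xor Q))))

(A) fails at (0,0,0): the formula yields 0, g is 1.
(B) fails at (0,0,0): the formula yields 0, g is 1.
(C) fails at (0,1,1): the formula yields 0, g is 1.
Only (D) survives; checking it on all 8 rows confirms it matches g.

D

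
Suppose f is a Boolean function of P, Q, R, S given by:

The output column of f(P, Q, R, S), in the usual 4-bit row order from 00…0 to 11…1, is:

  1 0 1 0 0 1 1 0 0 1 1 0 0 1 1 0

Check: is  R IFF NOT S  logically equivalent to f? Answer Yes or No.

Test each input against both f and the formula:
  P=0, Q=0, R=0, S=0: formula gives 0, but f = 1 ✗
Since they disagree at (0,0,0,0), the expression is not a correct formula for f.

No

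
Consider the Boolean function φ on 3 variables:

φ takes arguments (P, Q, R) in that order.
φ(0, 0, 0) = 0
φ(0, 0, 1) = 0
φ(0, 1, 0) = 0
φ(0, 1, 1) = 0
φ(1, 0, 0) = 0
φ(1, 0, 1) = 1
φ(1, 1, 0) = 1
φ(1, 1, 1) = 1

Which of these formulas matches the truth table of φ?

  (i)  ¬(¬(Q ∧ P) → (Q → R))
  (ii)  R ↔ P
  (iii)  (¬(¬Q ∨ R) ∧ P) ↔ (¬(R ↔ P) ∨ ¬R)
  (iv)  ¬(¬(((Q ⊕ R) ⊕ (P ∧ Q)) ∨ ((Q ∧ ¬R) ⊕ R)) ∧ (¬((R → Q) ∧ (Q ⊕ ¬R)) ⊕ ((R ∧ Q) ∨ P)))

iii

(i) fails at (0,1,0): the formula yields 1, φ is 0.
(ii) fails at (0,0,0): the formula yields 1, φ is 0.
(iv) fails at (0,0,0): the formula yields 1, φ is 0.
That leaves (iii). Evaluating it on every row reproduces the table of φ exactly.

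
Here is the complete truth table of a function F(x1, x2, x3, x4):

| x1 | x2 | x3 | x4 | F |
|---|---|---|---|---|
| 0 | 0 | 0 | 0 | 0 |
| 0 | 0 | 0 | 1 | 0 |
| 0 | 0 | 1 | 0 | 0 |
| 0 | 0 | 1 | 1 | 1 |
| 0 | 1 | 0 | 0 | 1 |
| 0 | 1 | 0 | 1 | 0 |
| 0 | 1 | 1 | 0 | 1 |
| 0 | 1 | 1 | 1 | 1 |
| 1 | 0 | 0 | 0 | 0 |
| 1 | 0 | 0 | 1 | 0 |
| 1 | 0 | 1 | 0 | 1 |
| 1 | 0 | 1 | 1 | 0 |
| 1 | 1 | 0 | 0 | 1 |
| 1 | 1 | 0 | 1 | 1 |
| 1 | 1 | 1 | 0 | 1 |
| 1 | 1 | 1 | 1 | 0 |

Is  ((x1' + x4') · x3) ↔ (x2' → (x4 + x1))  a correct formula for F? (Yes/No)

Evaluate ((x1' + x4') · x3) ↔ (x2' → (x4 + x1)) on each row and compare to F:
  x1=0, x2=0, x3=0, x4=0: formula gives 1, but F = 0 ✗
Row (0,0,0,0) is a counterexample, so the formula is not equivalent to F.

No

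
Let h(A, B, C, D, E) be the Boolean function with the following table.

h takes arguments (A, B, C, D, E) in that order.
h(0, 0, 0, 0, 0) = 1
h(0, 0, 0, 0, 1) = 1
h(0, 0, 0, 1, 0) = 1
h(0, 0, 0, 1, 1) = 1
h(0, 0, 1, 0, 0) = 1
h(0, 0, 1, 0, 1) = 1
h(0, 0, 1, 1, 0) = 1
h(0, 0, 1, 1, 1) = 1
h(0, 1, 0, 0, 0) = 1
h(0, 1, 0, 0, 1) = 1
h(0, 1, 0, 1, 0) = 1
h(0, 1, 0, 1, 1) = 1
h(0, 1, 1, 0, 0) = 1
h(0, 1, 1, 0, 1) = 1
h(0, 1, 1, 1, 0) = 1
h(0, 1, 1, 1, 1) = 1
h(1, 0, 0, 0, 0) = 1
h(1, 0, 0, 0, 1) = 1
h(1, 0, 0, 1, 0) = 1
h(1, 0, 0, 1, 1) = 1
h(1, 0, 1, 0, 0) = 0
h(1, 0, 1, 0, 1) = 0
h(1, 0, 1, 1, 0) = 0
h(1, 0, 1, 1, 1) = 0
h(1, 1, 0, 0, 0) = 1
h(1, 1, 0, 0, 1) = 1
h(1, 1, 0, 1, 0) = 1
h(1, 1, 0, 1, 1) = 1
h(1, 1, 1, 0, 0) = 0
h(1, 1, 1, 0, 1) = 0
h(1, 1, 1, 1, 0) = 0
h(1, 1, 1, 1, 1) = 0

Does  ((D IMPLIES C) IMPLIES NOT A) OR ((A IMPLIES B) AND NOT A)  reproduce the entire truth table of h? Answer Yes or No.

No

Evaluate ((D IMPLIES C) IMPLIES NOT A) OR ((A IMPLIES B) AND NOT A) on each row and compare to h:
  A=0, B=0, C=0, D=0, E=0: formula gives 1, h = 1 ✓
  A=0, B=0, C=0, D=0, E=1: formula gives 1, h = 1 ✓
  A=0, B=0, C=0, D=1, E=0: formula gives 1, h = 1 ✓
  A=0, B=0, C=0, D=1, E=1: formula gives 1, h = 1 ✓
  …
  A=1, B=0, C=0, D=0, E=0: formula gives 0, but h = 1 ✗
Row (1,0,0,0,0) is a counterexample, so the formula is not equivalent to h.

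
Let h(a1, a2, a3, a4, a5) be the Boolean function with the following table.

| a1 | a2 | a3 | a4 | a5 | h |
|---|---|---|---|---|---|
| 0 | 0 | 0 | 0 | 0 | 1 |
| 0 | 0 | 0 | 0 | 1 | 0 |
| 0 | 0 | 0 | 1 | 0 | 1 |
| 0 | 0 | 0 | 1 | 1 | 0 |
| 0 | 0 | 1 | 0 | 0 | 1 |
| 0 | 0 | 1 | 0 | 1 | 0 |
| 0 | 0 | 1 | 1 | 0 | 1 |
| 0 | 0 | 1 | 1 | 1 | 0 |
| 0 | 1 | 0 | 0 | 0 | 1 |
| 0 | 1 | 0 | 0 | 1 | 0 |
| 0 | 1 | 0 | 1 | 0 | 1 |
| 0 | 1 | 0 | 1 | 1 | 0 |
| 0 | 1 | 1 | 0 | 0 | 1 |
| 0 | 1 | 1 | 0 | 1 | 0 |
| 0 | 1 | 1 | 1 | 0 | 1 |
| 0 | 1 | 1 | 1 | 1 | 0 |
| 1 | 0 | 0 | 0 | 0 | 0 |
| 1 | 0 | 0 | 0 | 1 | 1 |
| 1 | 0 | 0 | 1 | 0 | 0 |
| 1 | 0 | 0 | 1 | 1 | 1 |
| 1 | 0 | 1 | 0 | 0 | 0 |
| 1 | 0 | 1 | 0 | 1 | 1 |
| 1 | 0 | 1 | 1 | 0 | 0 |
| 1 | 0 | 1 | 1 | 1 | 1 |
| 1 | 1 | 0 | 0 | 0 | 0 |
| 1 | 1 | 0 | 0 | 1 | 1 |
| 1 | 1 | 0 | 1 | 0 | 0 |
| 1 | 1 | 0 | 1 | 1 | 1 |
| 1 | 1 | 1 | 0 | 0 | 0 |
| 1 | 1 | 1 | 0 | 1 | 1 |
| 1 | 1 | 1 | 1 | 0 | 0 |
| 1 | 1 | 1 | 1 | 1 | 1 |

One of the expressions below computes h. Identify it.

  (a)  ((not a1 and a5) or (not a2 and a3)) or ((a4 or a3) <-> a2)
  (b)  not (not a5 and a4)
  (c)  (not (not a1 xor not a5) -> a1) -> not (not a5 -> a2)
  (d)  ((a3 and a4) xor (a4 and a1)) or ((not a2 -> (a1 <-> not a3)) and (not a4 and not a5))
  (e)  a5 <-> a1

e

(a) fails at (0,0,0,0,1): the formula yields 1, h is 0.
(b) fails at (0,0,0,0,1): the formula yields 1, h is 0.
(c) fails at (1,0,0,0,0): the formula yields 1, h is 0.
(d) fails at (0,0,0,0,0): the formula yields 0, h is 1.
Only (e) survives; checking it on all 32 rows confirms it matches h.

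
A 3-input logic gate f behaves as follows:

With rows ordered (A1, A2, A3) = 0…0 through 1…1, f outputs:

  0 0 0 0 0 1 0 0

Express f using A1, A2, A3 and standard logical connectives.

f(A1, A2, A3) = (A1 AND NOT A2) AND A3

Only row (1,0,1) gives 1. That row's minterm A1·¬A2·A3 is f directly.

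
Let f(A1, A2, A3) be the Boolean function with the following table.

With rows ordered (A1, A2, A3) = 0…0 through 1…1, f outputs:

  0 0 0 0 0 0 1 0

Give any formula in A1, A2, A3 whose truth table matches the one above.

f(A1, A2, A3) = (A1 & A2) & ~A3

Only row (1,1,0) gives 1. That row's minterm A1·A2·¬A3 is f directly.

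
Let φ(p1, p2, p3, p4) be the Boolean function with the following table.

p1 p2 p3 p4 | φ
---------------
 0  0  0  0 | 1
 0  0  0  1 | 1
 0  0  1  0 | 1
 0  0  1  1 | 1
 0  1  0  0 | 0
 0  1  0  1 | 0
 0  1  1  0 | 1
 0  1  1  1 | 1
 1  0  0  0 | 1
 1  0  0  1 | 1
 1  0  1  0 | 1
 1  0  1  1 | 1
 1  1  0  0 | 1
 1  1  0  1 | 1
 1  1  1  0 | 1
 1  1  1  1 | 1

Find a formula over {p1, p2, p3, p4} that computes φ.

φ(p1, p2, p3, p4) = not ((((not p1 and p2) and not p3) and not p4) or (((not p1 and p2) and not p3) and p4))

There are just 2 zero rows: (0,1,0,0), (0,1,0,1). Their minterms are ¬p1·p2·¬p3·¬p4, ¬p1·p2·¬p3·p4; the OR of those covers precisely the 0-outputs, and negating it yields φ.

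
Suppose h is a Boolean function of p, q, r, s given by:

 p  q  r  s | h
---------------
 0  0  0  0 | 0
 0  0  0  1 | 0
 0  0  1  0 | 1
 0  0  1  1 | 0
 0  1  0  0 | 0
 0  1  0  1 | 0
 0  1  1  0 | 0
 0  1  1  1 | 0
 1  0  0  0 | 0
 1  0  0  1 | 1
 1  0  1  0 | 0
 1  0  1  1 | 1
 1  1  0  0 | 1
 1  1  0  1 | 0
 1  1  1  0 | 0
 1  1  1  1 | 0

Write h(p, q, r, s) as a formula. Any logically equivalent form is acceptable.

h=1 on 4 inputs: (0,0,1,0), (1,0,0,1), (1,0,1,1), (1,1,0,0). Reading each as a conjunction of literals (¬p·¬q·r·¬s, p·¬q·¬r·s, p·¬q·r·s, p·q·¬r·¬s) and taking the OR gives the canonical DNF.

h(p, q, r, s) = (((((NOT p AND NOT q) AND r) AND NOT s) OR (((p AND NOT q) AND NOT r) AND s)) OR (((p AND NOT q) AND r) AND s)) OR (((p AND q) AND NOT r) AND NOT s)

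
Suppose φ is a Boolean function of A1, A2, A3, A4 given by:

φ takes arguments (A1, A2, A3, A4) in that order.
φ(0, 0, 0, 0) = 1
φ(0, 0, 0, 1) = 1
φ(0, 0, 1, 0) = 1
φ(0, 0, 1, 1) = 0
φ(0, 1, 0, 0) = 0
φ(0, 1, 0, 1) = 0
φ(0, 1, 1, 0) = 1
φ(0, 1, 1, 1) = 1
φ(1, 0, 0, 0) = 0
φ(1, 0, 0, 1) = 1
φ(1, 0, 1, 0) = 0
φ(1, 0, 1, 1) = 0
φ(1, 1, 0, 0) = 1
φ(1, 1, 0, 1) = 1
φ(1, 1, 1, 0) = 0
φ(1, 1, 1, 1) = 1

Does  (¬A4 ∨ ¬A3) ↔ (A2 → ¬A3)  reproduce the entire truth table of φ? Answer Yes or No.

Check the formula against φ row by row:
  A1=0, A2=0, A3=0, A4=0: formula gives 1, φ = 1 ✓
  A1=0, A2=0, A3=0, A4=1: formula gives 1, φ = 1 ✓
  A1=0, A2=0, A3=1, A4=0: formula gives 1, φ = 1 ✓
  A1=0, A2=0, A3=1, A4=1: formula gives 0, φ = 0 ✓
  A1=0, A2=1, A3=0, A4=0: formula gives 1, but φ = 0 ✗
A single disagreement suffices: at (0,1,0,0) they differ, so the formula does not compute φ.

No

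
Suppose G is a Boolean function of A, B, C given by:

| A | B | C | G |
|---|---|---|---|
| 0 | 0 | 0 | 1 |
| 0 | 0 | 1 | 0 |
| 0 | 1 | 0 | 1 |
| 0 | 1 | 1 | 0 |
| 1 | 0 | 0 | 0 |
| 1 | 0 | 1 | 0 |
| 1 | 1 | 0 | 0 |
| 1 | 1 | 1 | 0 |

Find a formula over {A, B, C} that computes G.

G(A, B, C) = ((~A & ~B) & ~C) | ((~A & B) & ~C)

Collect the rows where G=1 — (0,0,0), (0,1,0) — and write one minterm per row: ¬A·¬B·¬C, ¬A·B·¬C. Their union (logical OR) reproduces the table exactly.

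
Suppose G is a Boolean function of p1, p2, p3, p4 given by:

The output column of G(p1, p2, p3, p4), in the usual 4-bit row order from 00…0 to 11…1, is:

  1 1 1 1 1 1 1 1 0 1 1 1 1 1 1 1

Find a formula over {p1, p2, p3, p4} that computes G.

G(p1, p2, p3, p4) = ¬(((p1 ∧ ¬p2) ∧ ¬p3) ∧ ¬p4)

Only row (1,0,0,0) gives 0. So G is 1 everywhere except there — the complement of the minterm p1·¬p2·¬p3·¬p4.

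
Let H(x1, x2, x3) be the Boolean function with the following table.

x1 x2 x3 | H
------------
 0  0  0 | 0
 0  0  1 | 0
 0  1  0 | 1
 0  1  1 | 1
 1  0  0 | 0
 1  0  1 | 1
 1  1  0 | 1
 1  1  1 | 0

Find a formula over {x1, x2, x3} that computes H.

Collect the rows where H=1 — (0,1,0), (0,1,1), (1,0,1), (1,1,0) — and write one minterm per row: ¬x1·x2·¬x3, ¬x1·x2·x3, x1·¬x2·x3, x1·x2·¬x3. Their union (logical OR) reproduces the table exactly.

H(x1, x2, x3) = ((((¬x1 ∧ x2) ∧ ¬x3) ∨ ((¬x1 ∧ x2) ∧ x3)) ∨ ((x1 ∧ ¬x2) ∧ x3)) ∨ ((x1 ∧ x2) ∧ ¬x3)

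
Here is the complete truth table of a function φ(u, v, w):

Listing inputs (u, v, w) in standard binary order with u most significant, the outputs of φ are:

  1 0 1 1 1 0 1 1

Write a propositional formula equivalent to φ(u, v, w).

φ(u, v, w) = not (((not u and not v) and w) or ((u and not v) and w))

φ is 0 on only 2 rows — (0,0,1), (1,0,1). Writing each as a minterm (¬u·¬v·w, u·¬v·w) and OR-ing them characterizes exactly where φ=0, so φ is the negation of that disjunction.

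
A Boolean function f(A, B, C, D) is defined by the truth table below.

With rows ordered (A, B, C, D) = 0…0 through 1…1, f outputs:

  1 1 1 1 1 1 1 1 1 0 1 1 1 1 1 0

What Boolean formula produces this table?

f(A, B, C, D) = ¬((((A ∧ ¬B) ∧ ¬C) ∧ D) ∨ (((A ∧ B) ∧ C) ∧ D))

f is 0 on only 2 rows — (1,0,0,1), (1,1,1,1). Writing each as a minterm (A·¬B·¬C·D, A·B·C·D) and OR-ing them characterizes exactly where f=0, so f is the negation of that disjunction.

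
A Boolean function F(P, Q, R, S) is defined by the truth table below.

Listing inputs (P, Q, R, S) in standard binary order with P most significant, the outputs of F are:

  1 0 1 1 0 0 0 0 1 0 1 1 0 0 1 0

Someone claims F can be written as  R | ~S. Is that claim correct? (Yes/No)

No

Test each input against both F and the formula:
  P=0, Q=0, R=0, S=0: formula gives 1, F = 1 ✓
  P=0, Q=0, R=0, S=1: formula gives 0, F = 0 ✓
  P=0, Q=0, R=1, S=0: formula gives 1, F = 1 ✓
  P=0, Q=0, R=1, S=1: formula gives 1, F = 1 ✓
  P=0, Q=1, R=0, S=0: formula gives 1, but F = 0 ✗
Row (0,1,0,0) is a counterexample, so the formula is not equivalent to F.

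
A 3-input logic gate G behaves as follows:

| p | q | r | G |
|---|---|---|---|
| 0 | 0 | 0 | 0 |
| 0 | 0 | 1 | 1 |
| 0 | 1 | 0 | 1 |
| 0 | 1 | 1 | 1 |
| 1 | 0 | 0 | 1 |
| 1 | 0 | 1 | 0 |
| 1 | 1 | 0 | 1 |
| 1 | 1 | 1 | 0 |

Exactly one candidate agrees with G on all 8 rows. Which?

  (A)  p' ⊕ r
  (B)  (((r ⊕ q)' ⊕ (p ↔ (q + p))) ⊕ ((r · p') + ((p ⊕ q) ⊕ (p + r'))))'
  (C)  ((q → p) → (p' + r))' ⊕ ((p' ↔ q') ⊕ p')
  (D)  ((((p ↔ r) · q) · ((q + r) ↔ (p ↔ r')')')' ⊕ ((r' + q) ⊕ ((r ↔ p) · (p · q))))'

B

(A): at (0,0,0) it gives 1, but G = 0 — eliminated.
(C): at (0,0,1) it gives 0, but G = 1 — eliminated.
(D): at (0,0,0) it gives 1, but G = 0 — eliminated.
(B) is the remaining candidate, and it agrees with G on all 8 inputs.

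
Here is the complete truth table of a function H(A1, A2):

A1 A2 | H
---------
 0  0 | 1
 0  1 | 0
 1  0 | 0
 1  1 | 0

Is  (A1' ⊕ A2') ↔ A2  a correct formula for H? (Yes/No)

Check the formula against H row by row:
  A1=0, A2=0: formula gives 1, H = 1 ✓
  A1=0, A2=1: formula gives 1, but H = 0 ✗
A single disagreement suffices: at (0,1) they differ, so the formula does not compute H.

No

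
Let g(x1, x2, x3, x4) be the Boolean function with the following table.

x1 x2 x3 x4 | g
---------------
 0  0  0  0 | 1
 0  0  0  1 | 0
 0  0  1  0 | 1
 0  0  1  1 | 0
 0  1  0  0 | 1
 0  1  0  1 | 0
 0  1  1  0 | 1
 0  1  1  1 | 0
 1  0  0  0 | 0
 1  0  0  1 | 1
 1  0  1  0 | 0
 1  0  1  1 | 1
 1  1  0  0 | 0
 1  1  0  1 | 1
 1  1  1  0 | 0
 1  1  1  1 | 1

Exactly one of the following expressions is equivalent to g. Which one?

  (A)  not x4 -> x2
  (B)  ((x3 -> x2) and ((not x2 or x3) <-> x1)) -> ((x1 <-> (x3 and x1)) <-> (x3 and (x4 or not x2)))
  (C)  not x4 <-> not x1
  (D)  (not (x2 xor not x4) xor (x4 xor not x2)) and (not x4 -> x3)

(A): at (0,0,0,0) it gives 0, but g = 1 — eliminated.
(B): at (0,0,0,1) it gives 1, but g = 0 — eliminated.
(D): at (0,0,0,0) it gives 0, but g = 1 — eliminated.
(C) is the remaining candidate, and it agrees with g on all 16 inputs.

C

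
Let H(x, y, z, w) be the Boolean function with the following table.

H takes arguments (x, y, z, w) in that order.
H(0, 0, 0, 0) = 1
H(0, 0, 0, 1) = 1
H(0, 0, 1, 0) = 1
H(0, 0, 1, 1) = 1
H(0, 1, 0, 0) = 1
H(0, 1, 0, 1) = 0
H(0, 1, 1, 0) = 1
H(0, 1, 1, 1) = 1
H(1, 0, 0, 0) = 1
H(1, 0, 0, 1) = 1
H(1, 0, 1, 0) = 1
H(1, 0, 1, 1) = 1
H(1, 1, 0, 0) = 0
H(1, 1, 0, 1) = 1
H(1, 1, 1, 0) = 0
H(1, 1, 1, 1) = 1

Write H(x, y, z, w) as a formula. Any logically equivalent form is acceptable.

H is 0 on only 3 rows — (0,1,0,1), (1,1,0,0), (1,1,1,0). Writing each as a minterm (¬x·y·¬z·w, x·y·¬z·¬w, x·y·z·¬w) and OR-ing them characterizes exactly where H=0, so H is the negation of that disjunction.

H(x, y, z, w) = ~(((((~x & y) & ~z) & w) | (((x & y) & ~z) & ~w)) | (((x & y) & z) & ~w))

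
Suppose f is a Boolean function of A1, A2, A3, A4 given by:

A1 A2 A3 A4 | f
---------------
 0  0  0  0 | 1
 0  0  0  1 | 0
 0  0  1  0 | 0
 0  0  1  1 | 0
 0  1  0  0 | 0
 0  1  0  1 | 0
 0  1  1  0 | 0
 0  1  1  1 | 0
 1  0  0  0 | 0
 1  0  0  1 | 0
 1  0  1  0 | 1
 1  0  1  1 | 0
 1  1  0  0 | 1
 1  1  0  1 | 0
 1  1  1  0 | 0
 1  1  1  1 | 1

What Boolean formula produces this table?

f(A1, A2, A3, A4) = (((((not A1 and not A2) and not A3) and not A4) or (((A1 and not A2) and A3) and not A4)) or (((A1 and A2) and not A3) and not A4)) or (((A1 and A2) and A3) and A4)

The 1-rows are (0,0,0,0), (1,0,1,0), (1,1,0,0), (1,1,1,1). Each contributes one minterm — ¬A1·¬A2·¬A3·¬A4; A1·¬A2·A3·¬A4; A1·A2·¬A3·¬A4; A1·A2·A3·A4 — and their disjunction is a sum-of-products form of f.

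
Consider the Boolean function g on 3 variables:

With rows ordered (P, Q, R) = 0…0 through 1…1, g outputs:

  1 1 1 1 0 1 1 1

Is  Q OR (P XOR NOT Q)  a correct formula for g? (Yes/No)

Evaluate Q OR (P XOR NOT Q) on each row and compare to g:
  P=0, Q=0, R=0: formula gives 1, g = 1 ✓
  P=0, Q=0, R=1: formula gives 1, g = 1 ✓
  P=0, Q=1, R=0: formula gives 1, g = 1 ✓
  P=0, Q=1, R=1: formula gives 1, g = 1 ✓
  P=1, Q=0, R=0: formula gives 0, g = 0 ✓
  P=1, Q=0, R=1: formula gives 0, but g = 1 ✗
Row (1,0,1) is a counterexample, so the formula is not equivalent to g.

No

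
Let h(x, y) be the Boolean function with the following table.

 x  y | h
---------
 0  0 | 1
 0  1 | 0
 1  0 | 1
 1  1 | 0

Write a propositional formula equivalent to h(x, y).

The output is the negation of y.

h(x, y) = NOT y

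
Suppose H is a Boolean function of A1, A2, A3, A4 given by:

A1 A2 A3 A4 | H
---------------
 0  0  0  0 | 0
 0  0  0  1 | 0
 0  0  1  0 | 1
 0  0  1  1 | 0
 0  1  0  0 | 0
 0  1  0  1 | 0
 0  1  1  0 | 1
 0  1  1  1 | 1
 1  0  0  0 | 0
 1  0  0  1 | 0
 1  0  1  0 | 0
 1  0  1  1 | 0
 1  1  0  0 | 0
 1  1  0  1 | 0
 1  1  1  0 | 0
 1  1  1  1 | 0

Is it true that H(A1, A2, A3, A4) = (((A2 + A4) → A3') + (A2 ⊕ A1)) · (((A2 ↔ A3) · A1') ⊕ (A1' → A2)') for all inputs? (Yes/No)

Yes

Evaluate (((A2 + A4) → A3') + (A2 ⊕ A1)) · (((A2 ↔ A3) · A1') ⊕ (A1' → A2)') on each row and compare to H:
  A1=0, A2=0, A3=0, A4=0: formula gives 0, H = 0 ✓
  A1=0, A2=0, A3=0, A4=1: formula gives 0, H = 0 ✓
  A1=0, A2=0, A3=1, A4=0: formula gives 1, H = 1 ✓
  A1=0, A2=0, A3=1, A4=1: formula gives 0, H = 0 ✓
  …and likewise for the remaining 12 rows.
All 16 rows match — the expression computes H exactly.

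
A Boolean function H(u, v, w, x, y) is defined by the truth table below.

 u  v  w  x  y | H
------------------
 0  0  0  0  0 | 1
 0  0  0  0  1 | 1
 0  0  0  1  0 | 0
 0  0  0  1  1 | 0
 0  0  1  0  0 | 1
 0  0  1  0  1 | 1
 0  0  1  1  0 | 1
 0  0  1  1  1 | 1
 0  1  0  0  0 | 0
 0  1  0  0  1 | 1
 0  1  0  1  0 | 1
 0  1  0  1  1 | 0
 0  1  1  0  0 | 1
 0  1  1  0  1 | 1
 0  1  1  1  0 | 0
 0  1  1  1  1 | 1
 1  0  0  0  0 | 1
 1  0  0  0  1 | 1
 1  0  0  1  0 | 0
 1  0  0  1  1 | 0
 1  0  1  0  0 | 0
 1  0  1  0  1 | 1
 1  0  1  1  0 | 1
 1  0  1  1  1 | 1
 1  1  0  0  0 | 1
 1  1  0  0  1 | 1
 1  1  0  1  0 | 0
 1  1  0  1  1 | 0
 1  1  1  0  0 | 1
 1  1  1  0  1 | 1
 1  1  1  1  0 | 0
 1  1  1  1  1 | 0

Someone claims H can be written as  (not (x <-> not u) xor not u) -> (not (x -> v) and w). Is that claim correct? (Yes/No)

No

Test each input against both H and the formula:
  u=0, v=0, w=0, x=0, y=0: formula gives 1, H = 1 ✓
  u=0, v=0, w=0, x=0, y=1: formula gives 1, H = 1 ✓
  u=0, v=0, w=0, x=1, y=0: formula gives 0, H = 0 ✓
  u=0, v=0, w=0, x=1, y=1: formula gives 0, H = 0 ✓
  …
  u=0, v=1, w=0, x=0, y=0: formula gives 1, but H = 0 ✗
Row (0,1,0,0,0) is a counterexample, so the formula is not equivalent to H.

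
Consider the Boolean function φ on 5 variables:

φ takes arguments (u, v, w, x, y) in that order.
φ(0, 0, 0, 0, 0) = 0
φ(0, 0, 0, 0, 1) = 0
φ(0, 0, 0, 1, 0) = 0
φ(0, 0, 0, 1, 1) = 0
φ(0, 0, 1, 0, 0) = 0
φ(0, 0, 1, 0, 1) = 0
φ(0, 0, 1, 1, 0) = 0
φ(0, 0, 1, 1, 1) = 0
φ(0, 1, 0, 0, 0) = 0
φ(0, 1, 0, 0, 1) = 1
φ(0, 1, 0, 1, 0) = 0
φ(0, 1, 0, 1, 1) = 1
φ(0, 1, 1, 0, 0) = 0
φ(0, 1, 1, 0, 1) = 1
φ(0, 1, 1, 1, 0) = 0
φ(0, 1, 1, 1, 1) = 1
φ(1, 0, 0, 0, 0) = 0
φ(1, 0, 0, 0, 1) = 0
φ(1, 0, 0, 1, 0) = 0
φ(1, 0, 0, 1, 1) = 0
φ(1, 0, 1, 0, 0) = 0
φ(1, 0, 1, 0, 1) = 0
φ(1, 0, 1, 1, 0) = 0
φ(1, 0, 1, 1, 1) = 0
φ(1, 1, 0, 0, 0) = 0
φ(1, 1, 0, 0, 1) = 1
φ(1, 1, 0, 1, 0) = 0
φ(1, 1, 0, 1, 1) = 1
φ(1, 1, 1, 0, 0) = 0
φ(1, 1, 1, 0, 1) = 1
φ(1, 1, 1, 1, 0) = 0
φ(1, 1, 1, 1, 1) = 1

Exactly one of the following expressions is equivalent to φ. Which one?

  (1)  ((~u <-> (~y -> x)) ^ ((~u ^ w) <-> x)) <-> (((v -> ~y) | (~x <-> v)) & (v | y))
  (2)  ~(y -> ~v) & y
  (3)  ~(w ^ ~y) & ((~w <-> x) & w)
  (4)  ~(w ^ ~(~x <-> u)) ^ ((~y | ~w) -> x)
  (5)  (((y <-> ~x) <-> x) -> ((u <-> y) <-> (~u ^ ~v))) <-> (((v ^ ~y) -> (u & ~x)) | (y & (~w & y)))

(1) disagrees with φ on (0,0,0,0,0) (formula → 1, table → 0); rule it out.
(3) disagrees with φ on (0,0,1,0,0) (formula → 1, table → 0); rule it out.
(4) disagrees with φ on (0,0,1,0,0) (formula → 1, table → 0); rule it out.
(5) disagrees with φ on (0,0,0,0,0) (formula → 1, table → 0); rule it out.
Only (2) survives; checking it on all 32 rows confirms it matches φ.

2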